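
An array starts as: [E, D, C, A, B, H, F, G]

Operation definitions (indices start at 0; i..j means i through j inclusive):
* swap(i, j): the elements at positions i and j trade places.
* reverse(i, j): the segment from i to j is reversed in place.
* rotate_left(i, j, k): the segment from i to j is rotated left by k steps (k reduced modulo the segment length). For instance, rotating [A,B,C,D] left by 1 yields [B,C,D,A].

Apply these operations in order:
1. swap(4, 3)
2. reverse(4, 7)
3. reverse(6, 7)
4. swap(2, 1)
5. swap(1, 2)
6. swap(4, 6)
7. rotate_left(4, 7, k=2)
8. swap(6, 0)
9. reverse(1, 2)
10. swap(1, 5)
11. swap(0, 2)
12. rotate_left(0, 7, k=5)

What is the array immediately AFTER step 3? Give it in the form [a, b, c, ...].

Answer: [E, D, C, B, G, F, A, H]

Derivation:
After 1 (swap(4, 3)): [E, D, C, B, A, H, F, G]
After 2 (reverse(4, 7)): [E, D, C, B, G, F, H, A]
After 3 (reverse(6, 7)): [E, D, C, B, G, F, A, H]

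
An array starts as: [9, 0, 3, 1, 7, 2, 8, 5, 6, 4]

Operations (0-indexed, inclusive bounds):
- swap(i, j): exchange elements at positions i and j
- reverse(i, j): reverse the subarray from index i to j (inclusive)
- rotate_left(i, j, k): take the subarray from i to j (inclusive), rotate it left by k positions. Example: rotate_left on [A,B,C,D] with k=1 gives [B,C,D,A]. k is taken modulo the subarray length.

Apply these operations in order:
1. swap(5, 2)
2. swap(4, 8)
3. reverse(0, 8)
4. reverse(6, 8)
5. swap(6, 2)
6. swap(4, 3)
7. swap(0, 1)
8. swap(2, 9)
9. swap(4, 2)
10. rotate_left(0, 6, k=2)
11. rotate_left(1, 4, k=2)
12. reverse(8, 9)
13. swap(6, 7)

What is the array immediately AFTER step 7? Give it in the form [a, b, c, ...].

Answer: [5, 7, 9, 6, 3, 1, 8, 0, 2, 4]

Derivation:
After 1 (swap(5, 2)): [9, 0, 2, 1, 7, 3, 8, 5, 6, 4]
After 2 (swap(4, 8)): [9, 0, 2, 1, 6, 3, 8, 5, 7, 4]
After 3 (reverse(0, 8)): [7, 5, 8, 3, 6, 1, 2, 0, 9, 4]
After 4 (reverse(6, 8)): [7, 5, 8, 3, 6, 1, 9, 0, 2, 4]
After 5 (swap(6, 2)): [7, 5, 9, 3, 6, 1, 8, 0, 2, 4]
After 6 (swap(4, 3)): [7, 5, 9, 6, 3, 1, 8, 0, 2, 4]
After 7 (swap(0, 1)): [5, 7, 9, 6, 3, 1, 8, 0, 2, 4]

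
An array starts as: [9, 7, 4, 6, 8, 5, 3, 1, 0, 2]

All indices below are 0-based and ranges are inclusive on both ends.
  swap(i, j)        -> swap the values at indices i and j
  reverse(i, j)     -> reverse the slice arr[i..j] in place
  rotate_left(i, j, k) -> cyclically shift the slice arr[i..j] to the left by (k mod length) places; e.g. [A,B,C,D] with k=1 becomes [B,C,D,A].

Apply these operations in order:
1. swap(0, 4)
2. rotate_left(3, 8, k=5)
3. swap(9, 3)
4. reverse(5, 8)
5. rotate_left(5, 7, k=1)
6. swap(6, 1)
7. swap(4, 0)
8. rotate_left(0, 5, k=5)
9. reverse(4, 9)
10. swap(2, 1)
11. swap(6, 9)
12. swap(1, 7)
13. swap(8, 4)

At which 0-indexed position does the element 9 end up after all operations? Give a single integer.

Answer: 5

Derivation:
After 1 (swap(0, 4)): [8, 7, 4, 6, 9, 5, 3, 1, 0, 2]
After 2 (rotate_left(3, 8, k=5)): [8, 7, 4, 0, 6, 9, 5, 3, 1, 2]
After 3 (swap(9, 3)): [8, 7, 4, 2, 6, 9, 5, 3, 1, 0]
After 4 (reverse(5, 8)): [8, 7, 4, 2, 6, 1, 3, 5, 9, 0]
After 5 (rotate_left(5, 7, k=1)): [8, 7, 4, 2, 6, 3, 5, 1, 9, 0]
After 6 (swap(6, 1)): [8, 5, 4, 2, 6, 3, 7, 1, 9, 0]
After 7 (swap(4, 0)): [6, 5, 4, 2, 8, 3, 7, 1, 9, 0]
After 8 (rotate_left(0, 5, k=5)): [3, 6, 5, 4, 2, 8, 7, 1, 9, 0]
After 9 (reverse(4, 9)): [3, 6, 5, 4, 0, 9, 1, 7, 8, 2]
After 10 (swap(2, 1)): [3, 5, 6, 4, 0, 9, 1, 7, 8, 2]
After 11 (swap(6, 9)): [3, 5, 6, 4, 0, 9, 2, 7, 8, 1]
After 12 (swap(1, 7)): [3, 7, 6, 4, 0, 9, 2, 5, 8, 1]
After 13 (swap(8, 4)): [3, 7, 6, 4, 8, 9, 2, 5, 0, 1]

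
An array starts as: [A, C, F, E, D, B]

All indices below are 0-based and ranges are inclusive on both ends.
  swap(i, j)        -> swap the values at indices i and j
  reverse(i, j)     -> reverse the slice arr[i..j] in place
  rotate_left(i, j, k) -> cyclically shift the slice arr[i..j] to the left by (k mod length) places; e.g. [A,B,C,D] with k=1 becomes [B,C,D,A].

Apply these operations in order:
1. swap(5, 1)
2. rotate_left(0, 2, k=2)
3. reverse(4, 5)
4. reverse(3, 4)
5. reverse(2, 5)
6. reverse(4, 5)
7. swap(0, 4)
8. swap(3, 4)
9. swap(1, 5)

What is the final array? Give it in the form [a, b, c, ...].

Answer: [B, C, D, F, E, A]

Derivation:
After 1 (swap(5, 1)): [A, B, F, E, D, C]
After 2 (rotate_left(0, 2, k=2)): [F, A, B, E, D, C]
After 3 (reverse(4, 5)): [F, A, B, E, C, D]
After 4 (reverse(3, 4)): [F, A, B, C, E, D]
After 5 (reverse(2, 5)): [F, A, D, E, C, B]
After 6 (reverse(4, 5)): [F, A, D, E, B, C]
After 7 (swap(0, 4)): [B, A, D, E, F, C]
After 8 (swap(3, 4)): [B, A, D, F, E, C]
After 9 (swap(1, 5)): [B, C, D, F, E, A]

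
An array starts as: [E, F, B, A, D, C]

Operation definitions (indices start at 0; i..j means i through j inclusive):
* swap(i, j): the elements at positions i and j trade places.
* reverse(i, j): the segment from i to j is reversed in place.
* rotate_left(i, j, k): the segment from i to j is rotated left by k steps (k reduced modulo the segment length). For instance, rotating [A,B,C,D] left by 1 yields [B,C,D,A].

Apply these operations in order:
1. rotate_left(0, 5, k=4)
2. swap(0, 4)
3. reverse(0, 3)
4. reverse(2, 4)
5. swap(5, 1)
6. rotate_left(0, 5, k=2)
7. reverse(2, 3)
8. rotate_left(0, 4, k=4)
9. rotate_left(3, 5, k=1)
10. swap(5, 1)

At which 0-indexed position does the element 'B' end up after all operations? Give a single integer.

After 1 (rotate_left(0, 5, k=4)): [D, C, E, F, B, A]
After 2 (swap(0, 4)): [B, C, E, F, D, A]
After 3 (reverse(0, 3)): [F, E, C, B, D, A]
After 4 (reverse(2, 4)): [F, E, D, B, C, A]
After 5 (swap(5, 1)): [F, A, D, B, C, E]
After 6 (rotate_left(0, 5, k=2)): [D, B, C, E, F, A]
After 7 (reverse(2, 3)): [D, B, E, C, F, A]
After 8 (rotate_left(0, 4, k=4)): [F, D, B, E, C, A]
After 9 (rotate_left(3, 5, k=1)): [F, D, B, C, A, E]
After 10 (swap(5, 1)): [F, E, B, C, A, D]

Answer: 2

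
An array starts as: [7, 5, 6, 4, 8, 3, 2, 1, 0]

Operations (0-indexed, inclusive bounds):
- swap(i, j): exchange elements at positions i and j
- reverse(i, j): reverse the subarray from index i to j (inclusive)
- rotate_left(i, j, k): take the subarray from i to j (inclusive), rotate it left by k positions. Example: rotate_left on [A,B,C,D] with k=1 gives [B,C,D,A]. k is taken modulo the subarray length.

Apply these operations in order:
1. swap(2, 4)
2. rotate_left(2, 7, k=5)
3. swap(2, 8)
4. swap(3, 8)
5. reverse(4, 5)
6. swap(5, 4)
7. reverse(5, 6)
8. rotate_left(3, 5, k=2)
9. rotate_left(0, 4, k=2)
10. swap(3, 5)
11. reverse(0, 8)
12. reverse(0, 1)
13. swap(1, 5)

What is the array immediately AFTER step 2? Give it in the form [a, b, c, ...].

Answer: [7, 5, 1, 8, 4, 6, 3, 2, 0]

Derivation:
After 1 (swap(2, 4)): [7, 5, 8, 4, 6, 3, 2, 1, 0]
After 2 (rotate_left(2, 7, k=5)): [7, 5, 1, 8, 4, 6, 3, 2, 0]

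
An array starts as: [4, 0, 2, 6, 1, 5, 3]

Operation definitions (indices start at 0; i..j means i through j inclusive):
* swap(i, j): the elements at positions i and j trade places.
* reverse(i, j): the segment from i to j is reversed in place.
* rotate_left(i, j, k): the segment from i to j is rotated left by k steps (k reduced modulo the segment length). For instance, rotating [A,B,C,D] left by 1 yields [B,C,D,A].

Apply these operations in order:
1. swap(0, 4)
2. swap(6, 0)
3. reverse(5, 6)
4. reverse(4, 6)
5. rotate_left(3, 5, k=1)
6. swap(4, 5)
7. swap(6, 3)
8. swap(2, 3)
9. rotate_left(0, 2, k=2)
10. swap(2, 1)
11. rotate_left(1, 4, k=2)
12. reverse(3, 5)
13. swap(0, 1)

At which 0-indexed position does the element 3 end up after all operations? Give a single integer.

After 1 (swap(0, 4)): [1, 0, 2, 6, 4, 5, 3]
After 2 (swap(6, 0)): [3, 0, 2, 6, 4, 5, 1]
After 3 (reverse(5, 6)): [3, 0, 2, 6, 4, 1, 5]
After 4 (reverse(4, 6)): [3, 0, 2, 6, 5, 1, 4]
After 5 (rotate_left(3, 5, k=1)): [3, 0, 2, 5, 1, 6, 4]
After 6 (swap(4, 5)): [3, 0, 2, 5, 6, 1, 4]
After 7 (swap(6, 3)): [3, 0, 2, 4, 6, 1, 5]
After 8 (swap(2, 3)): [3, 0, 4, 2, 6, 1, 5]
After 9 (rotate_left(0, 2, k=2)): [4, 3, 0, 2, 6, 1, 5]
After 10 (swap(2, 1)): [4, 0, 3, 2, 6, 1, 5]
After 11 (rotate_left(1, 4, k=2)): [4, 2, 6, 0, 3, 1, 5]
After 12 (reverse(3, 5)): [4, 2, 6, 1, 3, 0, 5]
After 13 (swap(0, 1)): [2, 4, 6, 1, 3, 0, 5]

Answer: 4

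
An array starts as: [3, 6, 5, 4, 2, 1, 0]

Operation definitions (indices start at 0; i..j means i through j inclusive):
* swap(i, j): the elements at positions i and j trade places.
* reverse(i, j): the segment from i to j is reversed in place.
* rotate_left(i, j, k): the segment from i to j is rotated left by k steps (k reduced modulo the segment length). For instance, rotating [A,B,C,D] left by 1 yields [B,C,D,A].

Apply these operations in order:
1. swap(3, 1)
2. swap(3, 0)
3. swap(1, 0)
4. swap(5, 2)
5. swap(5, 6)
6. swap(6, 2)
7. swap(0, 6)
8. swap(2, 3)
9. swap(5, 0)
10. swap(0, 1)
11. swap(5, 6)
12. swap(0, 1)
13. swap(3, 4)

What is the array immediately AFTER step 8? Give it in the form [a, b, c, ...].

After 1 (swap(3, 1)): [3, 4, 5, 6, 2, 1, 0]
After 2 (swap(3, 0)): [6, 4, 5, 3, 2, 1, 0]
After 3 (swap(1, 0)): [4, 6, 5, 3, 2, 1, 0]
After 4 (swap(5, 2)): [4, 6, 1, 3, 2, 5, 0]
After 5 (swap(5, 6)): [4, 6, 1, 3, 2, 0, 5]
After 6 (swap(6, 2)): [4, 6, 5, 3, 2, 0, 1]
After 7 (swap(0, 6)): [1, 6, 5, 3, 2, 0, 4]
After 8 (swap(2, 3)): [1, 6, 3, 5, 2, 0, 4]

Answer: [1, 6, 3, 5, 2, 0, 4]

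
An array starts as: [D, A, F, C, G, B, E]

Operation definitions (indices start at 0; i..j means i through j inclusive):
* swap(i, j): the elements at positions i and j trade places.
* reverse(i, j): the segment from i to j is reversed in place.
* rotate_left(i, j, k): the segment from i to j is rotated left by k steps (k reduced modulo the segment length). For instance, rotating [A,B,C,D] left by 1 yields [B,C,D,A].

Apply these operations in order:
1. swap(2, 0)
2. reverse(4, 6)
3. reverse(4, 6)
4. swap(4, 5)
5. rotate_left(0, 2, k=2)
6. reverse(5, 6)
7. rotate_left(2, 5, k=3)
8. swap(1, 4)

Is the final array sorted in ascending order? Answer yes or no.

Answer: no

Derivation:
After 1 (swap(2, 0)): [F, A, D, C, G, B, E]
After 2 (reverse(4, 6)): [F, A, D, C, E, B, G]
After 3 (reverse(4, 6)): [F, A, D, C, G, B, E]
After 4 (swap(4, 5)): [F, A, D, C, B, G, E]
After 5 (rotate_left(0, 2, k=2)): [D, F, A, C, B, G, E]
After 6 (reverse(5, 6)): [D, F, A, C, B, E, G]
After 7 (rotate_left(2, 5, k=3)): [D, F, E, A, C, B, G]
After 8 (swap(1, 4)): [D, C, E, A, F, B, G]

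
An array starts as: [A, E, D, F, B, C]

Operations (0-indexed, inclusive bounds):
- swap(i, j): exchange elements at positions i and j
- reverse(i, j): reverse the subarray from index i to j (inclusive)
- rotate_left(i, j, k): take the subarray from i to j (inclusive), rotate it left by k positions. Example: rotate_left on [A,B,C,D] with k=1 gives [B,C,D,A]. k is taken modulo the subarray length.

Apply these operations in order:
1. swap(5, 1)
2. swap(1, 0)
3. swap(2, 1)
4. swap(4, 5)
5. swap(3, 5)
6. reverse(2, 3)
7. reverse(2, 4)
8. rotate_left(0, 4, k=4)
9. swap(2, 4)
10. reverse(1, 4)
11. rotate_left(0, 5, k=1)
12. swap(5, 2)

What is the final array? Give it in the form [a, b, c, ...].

Answer: [D, E, B, C, F, A]

Derivation:
After 1 (swap(5, 1)): [A, C, D, F, B, E]
After 2 (swap(1, 0)): [C, A, D, F, B, E]
After 3 (swap(2, 1)): [C, D, A, F, B, E]
After 4 (swap(4, 5)): [C, D, A, F, E, B]
After 5 (swap(3, 5)): [C, D, A, B, E, F]
After 6 (reverse(2, 3)): [C, D, B, A, E, F]
After 7 (reverse(2, 4)): [C, D, E, A, B, F]
After 8 (rotate_left(0, 4, k=4)): [B, C, D, E, A, F]
After 9 (swap(2, 4)): [B, C, A, E, D, F]
After 10 (reverse(1, 4)): [B, D, E, A, C, F]
After 11 (rotate_left(0, 5, k=1)): [D, E, A, C, F, B]
After 12 (swap(5, 2)): [D, E, B, C, F, A]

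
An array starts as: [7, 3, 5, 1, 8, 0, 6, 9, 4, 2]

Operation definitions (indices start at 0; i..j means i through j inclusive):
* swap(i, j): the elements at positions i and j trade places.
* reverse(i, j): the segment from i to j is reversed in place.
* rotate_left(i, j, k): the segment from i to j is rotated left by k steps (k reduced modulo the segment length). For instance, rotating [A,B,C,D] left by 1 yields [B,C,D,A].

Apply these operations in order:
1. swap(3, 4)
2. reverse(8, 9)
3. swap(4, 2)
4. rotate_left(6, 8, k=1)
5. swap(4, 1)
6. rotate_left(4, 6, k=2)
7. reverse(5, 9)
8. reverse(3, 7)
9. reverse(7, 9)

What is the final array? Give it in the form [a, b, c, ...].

After 1 (swap(3, 4)): [7, 3, 5, 8, 1, 0, 6, 9, 4, 2]
After 2 (reverse(8, 9)): [7, 3, 5, 8, 1, 0, 6, 9, 2, 4]
After 3 (swap(4, 2)): [7, 3, 1, 8, 5, 0, 6, 9, 2, 4]
After 4 (rotate_left(6, 8, k=1)): [7, 3, 1, 8, 5, 0, 9, 2, 6, 4]
After 5 (swap(4, 1)): [7, 5, 1, 8, 3, 0, 9, 2, 6, 4]
After 6 (rotate_left(4, 6, k=2)): [7, 5, 1, 8, 9, 3, 0, 2, 6, 4]
After 7 (reverse(5, 9)): [7, 5, 1, 8, 9, 4, 6, 2, 0, 3]
After 8 (reverse(3, 7)): [7, 5, 1, 2, 6, 4, 9, 8, 0, 3]
After 9 (reverse(7, 9)): [7, 5, 1, 2, 6, 4, 9, 3, 0, 8]

Answer: [7, 5, 1, 2, 6, 4, 9, 3, 0, 8]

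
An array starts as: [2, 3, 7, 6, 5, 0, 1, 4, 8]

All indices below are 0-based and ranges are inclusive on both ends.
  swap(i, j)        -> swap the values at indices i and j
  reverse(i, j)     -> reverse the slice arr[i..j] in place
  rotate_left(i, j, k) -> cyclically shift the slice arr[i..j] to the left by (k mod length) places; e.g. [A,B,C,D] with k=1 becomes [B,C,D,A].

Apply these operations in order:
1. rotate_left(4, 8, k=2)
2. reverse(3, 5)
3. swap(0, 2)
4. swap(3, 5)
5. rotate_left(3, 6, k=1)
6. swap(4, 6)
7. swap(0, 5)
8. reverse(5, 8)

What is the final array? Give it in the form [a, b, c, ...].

After 1 (rotate_left(4, 8, k=2)): [2, 3, 7, 6, 1, 4, 8, 5, 0]
After 2 (reverse(3, 5)): [2, 3, 7, 4, 1, 6, 8, 5, 0]
After 3 (swap(0, 2)): [7, 3, 2, 4, 1, 6, 8, 5, 0]
After 4 (swap(3, 5)): [7, 3, 2, 6, 1, 4, 8, 5, 0]
After 5 (rotate_left(3, 6, k=1)): [7, 3, 2, 1, 4, 8, 6, 5, 0]
After 6 (swap(4, 6)): [7, 3, 2, 1, 6, 8, 4, 5, 0]
After 7 (swap(0, 5)): [8, 3, 2, 1, 6, 7, 4, 5, 0]
After 8 (reverse(5, 8)): [8, 3, 2, 1, 6, 0, 5, 4, 7]

Answer: [8, 3, 2, 1, 6, 0, 5, 4, 7]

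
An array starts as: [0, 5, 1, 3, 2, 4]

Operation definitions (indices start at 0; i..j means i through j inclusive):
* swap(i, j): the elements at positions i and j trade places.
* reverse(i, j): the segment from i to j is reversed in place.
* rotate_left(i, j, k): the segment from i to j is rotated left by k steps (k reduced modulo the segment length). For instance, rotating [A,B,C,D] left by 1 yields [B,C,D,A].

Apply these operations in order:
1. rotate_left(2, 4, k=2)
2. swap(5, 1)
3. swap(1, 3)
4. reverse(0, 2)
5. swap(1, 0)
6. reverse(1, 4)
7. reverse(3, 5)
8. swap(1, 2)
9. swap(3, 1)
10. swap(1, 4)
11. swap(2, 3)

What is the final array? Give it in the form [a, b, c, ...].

After 1 (rotate_left(2, 4, k=2)): [0, 5, 2, 1, 3, 4]
After 2 (swap(5, 1)): [0, 4, 2, 1, 3, 5]
After 3 (swap(1, 3)): [0, 1, 2, 4, 3, 5]
After 4 (reverse(0, 2)): [2, 1, 0, 4, 3, 5]
After 5 (swap(1, 0)): [1, 2, 0, 4, 3, 5]
After 6 (reverse(1, 4)): [1, 3, 4, 0, 2, 5]
After 7 (reverse(3, 5)): [1, 3, 4, 5, 2, 0]
After 8 (swap(1, 2)): [1, 4, 3, 5, 2, 0]
After 9 (swap(3, 1)): [1, 5, 3, 4, 2, 0]
After 10 (swap(1, 4)): [1, 2, 3, 4, 5, 0]
After 11 (swap(2, 3)): [1, 2, 4, 3, 5, 0]

Answer: [1, 2, 4, 3, 5, 0]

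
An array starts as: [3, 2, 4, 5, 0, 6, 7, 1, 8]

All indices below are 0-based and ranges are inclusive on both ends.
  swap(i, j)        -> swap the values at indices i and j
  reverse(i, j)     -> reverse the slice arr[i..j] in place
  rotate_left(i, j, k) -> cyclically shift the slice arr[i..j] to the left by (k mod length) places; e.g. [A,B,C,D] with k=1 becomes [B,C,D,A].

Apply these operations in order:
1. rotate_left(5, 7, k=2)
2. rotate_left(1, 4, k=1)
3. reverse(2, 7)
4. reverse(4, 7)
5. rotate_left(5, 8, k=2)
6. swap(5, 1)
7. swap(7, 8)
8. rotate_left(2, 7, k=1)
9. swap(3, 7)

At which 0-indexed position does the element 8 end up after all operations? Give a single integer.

Answer: 5

Derivation:
After 1 (rotate_left(5, 7, k=2)): [3, 2, 4, 5, 0, 1, 6, 7, 8]
After 2 (rotate_left(1, 4, k=1)): [3, 4, 5, 0, 2, 1, 6, 7, 8]
After 3 (reverse(2, 7)): [3, 4, 7, 6, 1, 2, 0, 5, 8]
After 4 (reverse(4, 7)): [3, 4, 7, 6, 5, 0, 2, 1, 8]
After 5 (rotate_left(5, 8, k=2)): [3, 4, 7, 6, 5, 1, 8, 0, 2]
After 6 (swap(5, 1)): [3, 1, 7, 6, 5, 4, 8, 0, 2]
After 7 (swap(7, 8)): [3, 1, 7, 6, 5, 4, 8, 2, 0]
After 8 (rotate_left(2, 7, k=1)): [3, 1, 6, 5, 4, 8, 2, 7, 0]
After 9 (swap(3, 7)): [3, 1, 6, 7, 4, 8, 2, 5, 0]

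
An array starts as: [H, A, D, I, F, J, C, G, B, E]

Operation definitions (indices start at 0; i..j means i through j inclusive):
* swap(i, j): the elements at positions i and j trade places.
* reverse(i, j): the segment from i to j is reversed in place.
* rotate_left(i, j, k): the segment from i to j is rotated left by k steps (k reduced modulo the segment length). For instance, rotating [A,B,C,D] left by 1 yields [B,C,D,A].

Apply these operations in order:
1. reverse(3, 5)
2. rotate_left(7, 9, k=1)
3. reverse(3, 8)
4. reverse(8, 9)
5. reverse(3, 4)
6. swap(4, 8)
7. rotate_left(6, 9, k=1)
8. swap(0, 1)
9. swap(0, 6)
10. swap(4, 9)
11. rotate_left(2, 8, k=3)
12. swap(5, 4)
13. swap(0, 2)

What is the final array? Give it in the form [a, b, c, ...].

After 1 (reverse(3, 5)): [H, A, D, J, F, I, C, G, B, E]
After 2 (rotate_left(7, 9, k=1)): [H, A, D, J, F, I, C, B, E, G]
After 3 (reverse(3, 8)): [H, A, D, E, B, C, I, F, J, G]
After 4 (reverse(8, 9)): [H, A, D, E, B, C, I, F, G, J]
After 5 (reverse(3, 4)): [H, A, D, B, E, C, I, F, G, J]
After 6 (swap(4, 8)): [H, A, D, B, G, C, I, F, E, J]
After 7 (rotate_left(6, 9, k=1)): [H, A, D, B, G, C, F, E, J, I]
After 8 (swap(0, 1)): [A, H, D, B, G, C, F, E, J, I]
After 9 (swap(0, 6)): [F, H, D, B, G, C, A, E, J, I]
After 10 (swap(4, 9)): [F, H, D, B, I, C, A, E, J, G]
After 11 (rotate_left(2, 8, k=3)): [F, H, C, A, E, J, D, B, I, G]
After 12 (swap(5, 4)): [F, H, C, A, J, E, D, B, I, G]
After 13 (swap(0, 2)): [C, H, F, A, J, E, D, B, I, G]

Answer: [C, H, F, A, J, E, D, B, I, G]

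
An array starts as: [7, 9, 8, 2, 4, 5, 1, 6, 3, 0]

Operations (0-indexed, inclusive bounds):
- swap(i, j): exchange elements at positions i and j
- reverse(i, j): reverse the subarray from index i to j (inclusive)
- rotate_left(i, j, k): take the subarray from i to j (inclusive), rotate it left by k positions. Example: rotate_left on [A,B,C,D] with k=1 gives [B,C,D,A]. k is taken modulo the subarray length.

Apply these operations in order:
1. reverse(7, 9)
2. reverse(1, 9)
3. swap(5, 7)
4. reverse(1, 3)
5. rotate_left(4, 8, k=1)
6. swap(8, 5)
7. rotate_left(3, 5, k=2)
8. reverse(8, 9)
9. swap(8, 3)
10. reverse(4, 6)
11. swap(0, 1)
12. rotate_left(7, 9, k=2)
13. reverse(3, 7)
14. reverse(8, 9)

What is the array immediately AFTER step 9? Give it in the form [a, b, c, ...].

Answer: [7, 0, 3, 9, 6, 2, 5, 8, 1, 4]

Derivation:
After 1 (reverse(7, 9)): [7, 9, 8, 2, 4, 5, 1, 0, 3, 6]
After 2 (reverse(1, 9)): [7, 6, 3, 0, 1, 5, 4, 2, 8, 9]
After 3 (swap(5, 7)): [7, 6, 3, 0, 1, 2, 4, 5, 8, 9]
After 4 (reverse(1, 3)): [7, 0, 3, 6, 1, 2, 4, 5, 8, 9]
After 5 (rotate_left(4, 8, k=1)): [7, 0, 3, 6, 2, 4, 5, 8, 1, 9]
After 6 (swap(8, 5)): [7, 0, 3, 6, 2, 1, 5, 8, 4, 9]
After 7 (rotate_left(3, 5, k=2)): [7, 0, 3, 1, 6, 2, 5, 8, 4, 9]
After 8 (reverse(8, 9)): [7, 0, 3, 1, 6, 2, 5, 8, 9, 4]
After 9 (swap(8, 3)): [7, 0, 3, 9, 6, 2, 5, 8, 1, 4]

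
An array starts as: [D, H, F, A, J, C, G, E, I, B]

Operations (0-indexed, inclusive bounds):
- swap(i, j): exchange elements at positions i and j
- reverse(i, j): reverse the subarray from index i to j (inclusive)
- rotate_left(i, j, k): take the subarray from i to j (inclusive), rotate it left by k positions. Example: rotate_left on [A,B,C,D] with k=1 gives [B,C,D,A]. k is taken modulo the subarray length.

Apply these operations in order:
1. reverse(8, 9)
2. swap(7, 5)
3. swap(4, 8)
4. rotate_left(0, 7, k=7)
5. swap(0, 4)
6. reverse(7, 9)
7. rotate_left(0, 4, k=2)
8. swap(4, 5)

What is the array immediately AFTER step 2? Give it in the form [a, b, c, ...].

After 1 (reverse(8, 9)): [D, H, F, A, J, C, G, E, B, I]
After 2 (swap(7, 5)): [D, H, F, A, J, E, G, C, B, I]

Answer: [D, H, F, A, J, E, G, C, B, I]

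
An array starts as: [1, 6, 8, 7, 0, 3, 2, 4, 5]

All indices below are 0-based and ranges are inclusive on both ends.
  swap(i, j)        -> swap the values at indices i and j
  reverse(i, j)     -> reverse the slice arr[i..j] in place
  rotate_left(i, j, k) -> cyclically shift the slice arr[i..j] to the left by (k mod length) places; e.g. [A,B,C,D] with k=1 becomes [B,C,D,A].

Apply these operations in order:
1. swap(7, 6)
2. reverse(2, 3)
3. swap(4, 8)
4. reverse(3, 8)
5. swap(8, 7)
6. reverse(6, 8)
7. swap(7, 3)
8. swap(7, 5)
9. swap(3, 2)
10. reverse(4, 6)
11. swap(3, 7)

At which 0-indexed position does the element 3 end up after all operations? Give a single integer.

After 1 (swap(7, 6)): [1, 6, 8, 7, 0, 3, 4, 2, 5]
After 2 (reverse(2, 3)): [1, 6, 7, 8, 0, 3, 4, 2, 5]
After 3 (swap(4, 8)): [1, 6, 7, 8, 5, 3, 4, 2, 0]
After 4 (reverse(3, 8)): [1, 6, 7, 0, 2, 4, 3, 5, 8]
After 5 (swap(8, 7)): [1, 6, 7, 0, 2, 4, 3, 8, 5]
After 6 (reverse(6, 8)): [1, 6, 7, 0, 2, 4, 5, 8, 3]
After 7 (swap(7, 3)): [1, 6, 7, 8, 2, 4, 5, 0, 3]
After 8 (swap(7, 5)): [1, 6, 7, 8, 2, 0, 5, 4, 3]
After 9 (swap(3, 2)): [1, 6, 8, 7, 2, 0, 5, 4, 3]
After 10 (reverse(4, 6)): [1, 6, 8, 7, 5, 0, 2, 4, 3]
After 11 (swap(3, 7)): [1, 6, 8, 4, 5, 0, 2, 7, 3]

Answer: 8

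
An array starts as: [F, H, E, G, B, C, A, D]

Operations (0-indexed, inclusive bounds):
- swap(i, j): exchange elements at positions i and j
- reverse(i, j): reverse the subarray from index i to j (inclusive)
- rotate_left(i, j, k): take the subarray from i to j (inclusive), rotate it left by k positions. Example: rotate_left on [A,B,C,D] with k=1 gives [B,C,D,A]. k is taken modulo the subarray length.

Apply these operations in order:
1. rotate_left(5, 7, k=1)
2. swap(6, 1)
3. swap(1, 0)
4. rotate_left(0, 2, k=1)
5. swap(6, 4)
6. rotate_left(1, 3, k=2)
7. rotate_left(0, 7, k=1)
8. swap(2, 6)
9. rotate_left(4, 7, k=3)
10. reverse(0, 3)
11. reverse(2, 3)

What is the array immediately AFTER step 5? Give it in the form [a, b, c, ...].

After 1 (rotate_left(5, 7, k=1)): [F, H, E, G, B, A, D, C]
After 2 (swap(6, 1)): [F, D, E, G, B, A, H, C]
After 3 (swap(1, 0)): [D, F, E, G, B, A, H, C]
After 4 (rotate_left(0, 2, k=1)): [F, E, D, G, B, A, H, C]
After 5 (swap(6, 4)): [F, E, D, G, H, A, B, C]

Answer: [F, E, D, G, H, A, B, C]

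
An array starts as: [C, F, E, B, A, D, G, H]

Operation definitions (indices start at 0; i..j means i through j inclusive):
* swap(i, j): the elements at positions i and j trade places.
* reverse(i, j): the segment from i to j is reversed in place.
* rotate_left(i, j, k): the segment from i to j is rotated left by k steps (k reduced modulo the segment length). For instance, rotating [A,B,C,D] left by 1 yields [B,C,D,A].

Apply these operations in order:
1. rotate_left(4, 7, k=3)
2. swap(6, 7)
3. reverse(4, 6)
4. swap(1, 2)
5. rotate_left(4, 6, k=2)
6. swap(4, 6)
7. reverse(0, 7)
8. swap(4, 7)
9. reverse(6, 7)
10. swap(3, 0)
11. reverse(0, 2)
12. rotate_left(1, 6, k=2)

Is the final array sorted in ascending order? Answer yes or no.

After 1 (rotate_left(4, 7, k=3)): [C, F, E, B, H, A, D, G]
After 2 (swap(6, 7)): [C, F, E, B, H, A, G, D]
After 3 (reverse(4, 6)): [C, F, E, B, G, A, H, D]
After 4 (swap(1, 2)): [C, E, F, B, G, A, H, D]
After 5 (rotate_left(4, 6, k=2)): [C, E, F, B, H, G, A, D]
After 6 (swap(4, 6)): [C, E, F, B, A, G, H, D]
After 7 (reverse(0, 7)): [D, H, G, A, B, F, E, C]
After 8 (swap(4, 7)): [D, H, G, A, C, F, E, B]
After 9 (reverse(6, 7)): [D, H, G, A, C, F, B, E]
After 10 (swap(3, 0)): [A, H, G, D, C, F, B, E]
After 11 (reverse(0, 2)): [G, H, A, D, C, F, B, E]
After 12 (rotate_left(1, 6, k=2)): [G, D, C, F, B, H, A, E]

Answer: no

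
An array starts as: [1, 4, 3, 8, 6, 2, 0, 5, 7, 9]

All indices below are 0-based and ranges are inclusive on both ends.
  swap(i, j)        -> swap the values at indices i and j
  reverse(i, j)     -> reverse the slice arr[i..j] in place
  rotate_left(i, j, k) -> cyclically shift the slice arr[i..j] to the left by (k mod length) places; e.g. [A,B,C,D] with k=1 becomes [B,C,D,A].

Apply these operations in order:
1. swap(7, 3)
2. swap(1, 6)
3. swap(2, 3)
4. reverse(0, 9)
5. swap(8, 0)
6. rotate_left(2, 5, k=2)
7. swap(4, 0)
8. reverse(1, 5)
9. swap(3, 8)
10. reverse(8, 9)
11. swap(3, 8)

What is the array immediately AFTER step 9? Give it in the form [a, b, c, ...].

After 1 (swap(7, 3)): [1, 4, 3, 5, 6, 2, 0, 8, 7, 9]
After 2 (swap(1, 6)): [1, 0, 3, 5, 6, 2, 4, 8, 7, 9]
After 3 (swap(2, 3)): [1, 0, 5, 3, 6, 2, 4, 8, 7, 9]
After 4 (reverse(0, 9)): [9, 7, 8, 4, 2, 6, 3, 5, 0, 1]
After 5 (swap(8, 0)): [0, 7, 8, 4, 2, 6, 3, 5, 9, 1]
After 6 (rotate_left(2, 5, k=2)): [0, 7, 2, 6, 8, 4, 3, 5, 9, 1]
After 7 (swap(4, 0)): [8, 7, 2, 6, 0, 4, 3, 5, 9, 1]
After 8 (reverse(1, 5)): [8, 4, 0, 6, 2, 7, 3, 5, 9, 1]
After 9 (swap(3, 8)): [8, 4, 0, 9, 2, 7, 3, 5, 6, 1]

Answer: [8, 4, 0, 9, 2, 7, 3, 5, 6, 1]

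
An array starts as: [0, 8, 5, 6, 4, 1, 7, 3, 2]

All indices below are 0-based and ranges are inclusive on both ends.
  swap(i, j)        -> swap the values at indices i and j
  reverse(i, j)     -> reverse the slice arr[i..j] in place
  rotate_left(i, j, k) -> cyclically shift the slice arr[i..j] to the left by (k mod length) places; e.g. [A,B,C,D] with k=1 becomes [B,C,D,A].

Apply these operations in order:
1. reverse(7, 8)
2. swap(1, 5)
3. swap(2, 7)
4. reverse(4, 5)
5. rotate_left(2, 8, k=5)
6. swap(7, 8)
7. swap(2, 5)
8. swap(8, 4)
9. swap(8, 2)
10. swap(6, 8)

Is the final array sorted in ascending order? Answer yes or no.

After 1 (reverse(7, 8)): [0, 8, 5, 6, 4, 1, 7, 2, 3]
After 2 (swap(1, 5)): [0, 1, 5, 6, 4, 8, 7, 2, 3]
After 3 (swap(2, 7)): [0, 1, 2, 6, 4, 8, 7, 5, 3]
After 4 (reverse(4, 5)): [0, 1, 2, 6, 8, 4, 7, 5, 3]
After 5 (rotate_left(2, 8, k=5)): [0, 1, 5, 3, 2, 6, 8, 4, 7]
After 6 (swap(7, 8)): [0, 1, 5, 3, 2, 6, 8, 7, 4]
After 7 (swap(2, 5)): [0, 1, 6, 3, 2, 5, 8, 7, 4]
After 8 (swap(8, 4)): [0, 1, 6, 3, 4, 5, 8, 7, 2]
After 9 (swap(8, 2)): [0, 1, 2, 3, 4, 5, 8, 7, 6]
After 10 (swap(6, 8)): [0, 1, 2, 3, 4, 5, 6, 7, 8]

Answer: yes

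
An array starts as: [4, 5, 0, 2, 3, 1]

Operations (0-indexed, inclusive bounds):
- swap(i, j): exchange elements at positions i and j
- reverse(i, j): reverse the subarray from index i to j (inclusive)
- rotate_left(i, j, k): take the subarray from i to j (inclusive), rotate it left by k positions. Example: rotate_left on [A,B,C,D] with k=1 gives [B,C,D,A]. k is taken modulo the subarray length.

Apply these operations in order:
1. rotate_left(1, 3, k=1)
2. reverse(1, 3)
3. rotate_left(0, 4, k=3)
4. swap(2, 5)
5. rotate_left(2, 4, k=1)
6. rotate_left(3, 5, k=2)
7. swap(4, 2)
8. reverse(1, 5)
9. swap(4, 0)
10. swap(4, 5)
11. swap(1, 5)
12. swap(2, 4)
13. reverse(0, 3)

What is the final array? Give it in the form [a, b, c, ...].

Answer: [4, 3, 0, 2, 5, 1]

Derivation:
After 1 (rotate_left(1, 3, k=1)): [4, 0, 2, 5, 3, 1]
After 2 (reverse(1, 3)): [4, 5, 2, 0, 3, 1]
After 3 (rotate_left(0, 4, k=3)): [0, 3, 4, 5, 2, 1]
After 4 (swap(2, 5)): [0, 3, 1, 5, 2, 4]
After 5 (rotate_left(2, 4, k=1)): [0, 3, 5, 2, 1, 4]
After 6 (rotate_left(3, 5, k=2)): [0, 3, 5, 4, 2, 1]
After 7 (swap(4, 2)): [0, 3, 2, 4, 5, 1]
After 8 (reverse(1, 5)): [0, 1, 5, 4, 2, 3]
After 9 (swap(4, 0)): [2, 1, 5, 4, 0, 3]
After 10 (swap(4, 5)): [2, 1, 5, 4, 3, 0]
After 11 (swap(1, 5)): [2, 0, 5, 4, 3, 1]
After 12 (swap(2, 4)): [2, 0, 3, 4, 5, 1]
After 13 (reverse(0, 3)): [4, 3, 0, 2, 5, 1]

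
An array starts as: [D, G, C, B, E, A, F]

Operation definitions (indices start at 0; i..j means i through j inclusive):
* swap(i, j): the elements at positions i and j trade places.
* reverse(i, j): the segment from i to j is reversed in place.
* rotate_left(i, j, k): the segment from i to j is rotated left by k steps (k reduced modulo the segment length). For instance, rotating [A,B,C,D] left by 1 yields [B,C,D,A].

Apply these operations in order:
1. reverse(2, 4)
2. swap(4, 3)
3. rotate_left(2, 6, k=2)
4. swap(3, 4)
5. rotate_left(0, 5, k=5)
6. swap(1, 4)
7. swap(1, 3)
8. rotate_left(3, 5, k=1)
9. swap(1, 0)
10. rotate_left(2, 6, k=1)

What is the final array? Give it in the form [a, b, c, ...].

After 1 (reverse(2, 4)): [D, G, E, B, C, A, F]
After 2 (swap(4, 3)): [D, G, E, C, B, A, F]
After 3 (rotate_left(2, 6, k=2)): [D, G, B, A, F, E, C]
After 4 (swap(3, 4)): [D, G, B, F, A, E, C]
After 5 (rotate_left(0, 5, k=5)): [E, D, G, B, F, A, C]
After 6 (swap(1, 4)): [E, F, G, B, D, A, C]
After 7 (swap(1, 3)): [E, B, G, F, D, A, C]
After 8 (rotate_left(3, 5, k=1)): [E, B, G, D, A, F, C]
After 9 (swap(1, 0)): [B, E, G, D, A, F, C]
After 10 (rotate_left(2, 6, k=1)): [B, E, D, A, F, C, G]

Answer: [B, E, D, A, F, C, G]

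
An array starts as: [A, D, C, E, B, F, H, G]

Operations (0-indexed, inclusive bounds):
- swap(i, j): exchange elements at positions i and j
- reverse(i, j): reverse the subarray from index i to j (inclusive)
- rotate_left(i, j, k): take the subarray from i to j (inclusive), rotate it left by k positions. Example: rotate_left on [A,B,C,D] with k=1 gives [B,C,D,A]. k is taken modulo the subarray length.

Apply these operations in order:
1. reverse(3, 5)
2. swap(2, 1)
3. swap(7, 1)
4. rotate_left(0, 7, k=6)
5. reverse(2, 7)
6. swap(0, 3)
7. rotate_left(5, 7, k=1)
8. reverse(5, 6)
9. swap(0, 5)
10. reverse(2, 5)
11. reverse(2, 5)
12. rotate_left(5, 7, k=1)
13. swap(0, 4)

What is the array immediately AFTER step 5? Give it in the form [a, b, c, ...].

After 1 (reverse(3, 5)): [A, D, C, F, B, E, H, G]
After 2 (swap(2, 1)): [A, C, D, F, B, E, H, G]
After 3 (swap(7, 1)): [A, G, D, F, B, E, H, C]
After 4 (rotate_left(0, 7, k=6)): [H, C, A, G, D, F, B, E]
After 5 (reverse(2, 7)): [H, C, E, B, F, D, G, A]

Answer: [H, C, E, B, F, D, G, A]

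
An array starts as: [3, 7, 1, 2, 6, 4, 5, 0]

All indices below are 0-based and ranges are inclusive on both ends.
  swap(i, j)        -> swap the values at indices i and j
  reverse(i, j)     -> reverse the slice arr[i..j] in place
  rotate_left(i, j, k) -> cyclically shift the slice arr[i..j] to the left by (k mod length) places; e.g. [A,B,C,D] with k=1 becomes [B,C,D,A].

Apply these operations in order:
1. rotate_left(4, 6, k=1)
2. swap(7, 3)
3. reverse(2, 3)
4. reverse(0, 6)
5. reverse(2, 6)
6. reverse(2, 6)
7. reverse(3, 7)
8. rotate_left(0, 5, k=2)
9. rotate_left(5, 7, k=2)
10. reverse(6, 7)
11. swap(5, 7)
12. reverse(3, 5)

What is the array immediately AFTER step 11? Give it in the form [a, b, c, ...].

Answer: [4, 2, 3, 7, 6, 5, 0, 1]

Derivation:
After 1 (rotate_left(4, 6, k=1)): [3, 7, 1, 2, 4, 5, 6, 0]
After 2 (swap(7, 3)): [3, 7, 1, 0, 4, 5, 6, 2]
After 3 (reverse(2, 3)): [3, 7, 0, 1, 4, 5, 6, 2]
After 4 (reverse(0, 6)): [6, 5, 4, 1, 0, 7, 3, 2]
After 5 (reverse(2, 6)): [6, 5, 3, 7, 0, 1, 4, 2]
After 6 (reverse(2, 6)): [6, 5, 4, 1, 0, 7, 3, 2]
After 7 (reverse(3, 7)): [6, 5, 4, 2, 3, 7, 0, 1]
After 8 (rotate_left(0, 5, k=2)): [4, 2, 3, 7, 6, 5, 0, 1]
After 9 (rotate_left(5, 7, k=2)): [4, 2, 3, 7, 6, 1, 5, 0]
After 10 (reverse(6, 7)): [4, 2, 3, 7, 6, 1, 0, 5]
After 11 (swap(5, 7)): [4, 2, 3, 7, 6, 5, 0, 1]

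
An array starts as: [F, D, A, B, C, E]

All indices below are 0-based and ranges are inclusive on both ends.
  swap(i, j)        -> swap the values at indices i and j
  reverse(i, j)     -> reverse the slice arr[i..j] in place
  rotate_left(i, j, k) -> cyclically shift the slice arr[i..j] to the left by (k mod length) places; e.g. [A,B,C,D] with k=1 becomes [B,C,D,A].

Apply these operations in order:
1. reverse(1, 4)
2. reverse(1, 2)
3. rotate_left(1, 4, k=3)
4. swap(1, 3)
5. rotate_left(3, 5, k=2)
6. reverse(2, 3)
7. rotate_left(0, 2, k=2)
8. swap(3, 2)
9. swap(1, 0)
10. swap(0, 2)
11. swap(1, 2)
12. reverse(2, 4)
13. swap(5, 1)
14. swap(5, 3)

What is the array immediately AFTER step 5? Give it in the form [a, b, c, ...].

After 1 (reverse(1, 4)): [F, C, B, A, D, E]
After 2 (reverse(1, 2)): [F, B, C, A, D, E]
After 3 (rotate_left(1, 4, k=3)): [F, D, B, C, A, E]
After 4 (swap(1, 3)): [F, C, B, D, A, E]
After 5 (rotate_left(3, 5, k=2)): [F, C, B, E, D, A]

Answer: [F, C, B, E, D, A]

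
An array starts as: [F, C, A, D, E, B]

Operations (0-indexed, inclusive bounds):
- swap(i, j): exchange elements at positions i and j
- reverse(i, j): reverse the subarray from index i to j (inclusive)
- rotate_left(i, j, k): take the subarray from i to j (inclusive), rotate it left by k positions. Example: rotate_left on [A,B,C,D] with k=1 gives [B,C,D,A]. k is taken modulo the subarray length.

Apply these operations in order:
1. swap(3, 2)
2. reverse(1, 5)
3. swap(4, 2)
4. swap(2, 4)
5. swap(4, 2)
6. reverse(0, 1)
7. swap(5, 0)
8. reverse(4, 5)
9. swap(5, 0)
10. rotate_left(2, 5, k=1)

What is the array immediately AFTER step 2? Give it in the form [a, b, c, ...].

After 1 (swap(3, 2)): [F, C, D, A, E, B]
After 2 (reverse(1, 5)): [F, B, E, A, D, C]

Answer: [F, B, E, A, D, C]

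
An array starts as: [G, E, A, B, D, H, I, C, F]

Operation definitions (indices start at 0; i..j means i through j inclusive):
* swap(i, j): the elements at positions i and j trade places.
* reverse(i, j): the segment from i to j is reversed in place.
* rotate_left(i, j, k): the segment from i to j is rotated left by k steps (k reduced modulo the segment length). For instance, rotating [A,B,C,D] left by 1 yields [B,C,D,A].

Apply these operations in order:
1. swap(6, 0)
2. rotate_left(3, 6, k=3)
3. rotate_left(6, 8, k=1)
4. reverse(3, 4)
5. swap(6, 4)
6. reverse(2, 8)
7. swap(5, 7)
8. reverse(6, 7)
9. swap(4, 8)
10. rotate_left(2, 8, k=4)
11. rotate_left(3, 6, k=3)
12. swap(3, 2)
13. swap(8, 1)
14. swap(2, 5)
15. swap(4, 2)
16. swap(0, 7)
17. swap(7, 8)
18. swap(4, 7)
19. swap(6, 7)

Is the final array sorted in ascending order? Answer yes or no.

After 1 (swap(6, 0)): [I, E, A, B, D, H, G, C, F]
After 2 (rotate_left(3, 6, k=3)): [I, E, A, G, B, D, H, C, F]
After 3 (rotate_left(6, 8, k=1)): [I, E, A, G, B, D, C, F, H]
After 4 (reverse(3, 4)): [I, E, A, B, G, D, C, F, H]
After 5 (swap(6, 4)): [I, E, A, B, C, D, G, F, H]
After 6 (reverse(2, 8)): [I, E, H, F, G, D, C, B, A]
After 7 (swap(5, 7)): [I, E, H, F, G, B, C, D, A]
After 8 (reverse(6, 7)): [I, E, H, F, G, B, D, C, A]
After 9 (swap(4, 8)): [I, E, H, F, A, B, D, C, G]
After 10 (rotate_left(2, 8, k=4)): [I, E, D, C, G, H, F, A, B]
After 11 (rotate_left(3, 6, k=3)): [I, E, D, F, C, G, H, A, B]
After 12 (swap(3, 2)): [I, E, F, D, C, G, H, A, B]
After 13 (swap(8, 1)): [I, B, F, D, C, G, H, A, E]
After 14 (swap(2, 5)): [I, B, G, D, C, F, H, A, E]
After 15 (swap(4, 2)): [I, B, C, D, G, F, H, A, E]
After 16 (swap(0, 7)): [A, B, C, D, G, F, H, I, E]
After 17 (swap(7, 8)): [A, B, C, D, G, F, H, E, I]
After 18 (swap(4, 7)): [A, B, C, D, E, F, H, G, I]
After 19 (swap(6, 7)): [A, B, C, D, E, F, G, H, I]

Answer: yes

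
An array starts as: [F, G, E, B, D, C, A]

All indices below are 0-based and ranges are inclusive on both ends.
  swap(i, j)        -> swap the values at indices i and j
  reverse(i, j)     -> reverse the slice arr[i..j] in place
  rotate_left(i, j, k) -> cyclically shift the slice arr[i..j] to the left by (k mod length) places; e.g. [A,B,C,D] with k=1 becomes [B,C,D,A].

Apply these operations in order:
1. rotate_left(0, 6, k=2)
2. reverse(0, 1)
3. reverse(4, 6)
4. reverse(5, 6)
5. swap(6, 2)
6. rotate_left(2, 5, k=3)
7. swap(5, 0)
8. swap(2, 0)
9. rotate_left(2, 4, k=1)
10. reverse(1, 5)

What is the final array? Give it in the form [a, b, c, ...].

Answer: [A, B, G, C, F, E, D]

Derivation:
After 1 (rotate_left(0, 6, k=2)): [E, B, D, C, A, F, G]
After 2 (reverse(0, 1)): [B, E, D, C, A, F, G]
After 3 (reverse(4, 6)): [B, E, D, C, G, F, A]
After 4 (reverse(5, 6)): [B, E, D, C, G, A, F]
After 5 (swap(6, 2)): [B, E, F, C, G, A, D]
After 6 (rotate_left(2, 5, k=3)): [B, E, A, F, C, G, D]
After 7 (swap(5, 0)): [G, E, A, F, C, B, D]
After 8 (swap(2, 0)): [A, E, G, F, C, B, D]
After 9 (rotate_left(2, 4, k=1)): [A, E, F, C, G, B, D]
After 10 (reverse(1, 5)): [A, B, G, C, F, E, D]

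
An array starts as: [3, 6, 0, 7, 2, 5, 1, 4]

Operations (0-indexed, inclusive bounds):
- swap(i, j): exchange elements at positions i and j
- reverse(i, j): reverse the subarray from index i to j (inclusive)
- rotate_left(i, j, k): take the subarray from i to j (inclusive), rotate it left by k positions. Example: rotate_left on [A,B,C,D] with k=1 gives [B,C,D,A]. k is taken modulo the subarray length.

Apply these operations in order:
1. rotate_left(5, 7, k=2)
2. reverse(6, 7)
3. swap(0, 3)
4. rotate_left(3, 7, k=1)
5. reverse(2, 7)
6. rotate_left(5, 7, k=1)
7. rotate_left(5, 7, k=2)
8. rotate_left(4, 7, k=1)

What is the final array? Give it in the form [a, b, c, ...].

Answer: [7, 6, 3, 5, 4, 2, 0, 1]

Derivation:
After 1 (rotate_left(5, 7, k=2)): [3, 6, 0, 7, 2, 4, 5, 1]
After 2 (reverse(6, 7)): [3, 6, 0, 7, 2, 4, 1, 5]
After 3 (swap(0, 3)): [7, 6, 0, 3, 2, 4, 1, 5]
After 4 (rotate_left(3, 7, k=1)): [7, 6, 0, 2, 4, 1, 5, 3]
After 5 (reverse(2, 7)): [7, 6, 3, 5, 1, 4, 2, 0]
After 6 (rotate_left(5, 7, k=1)): [7, 6, 3, 5, 1, 2, 0, 4]
After 7 (rotate_left(5, 7, k=2)): [7, 6, 3, 5, 1, 4, 2, 0]
After 8 (rotate_left(4, 7, k=1)): [7, 6, 3, 5, 4, 2, 0, 1]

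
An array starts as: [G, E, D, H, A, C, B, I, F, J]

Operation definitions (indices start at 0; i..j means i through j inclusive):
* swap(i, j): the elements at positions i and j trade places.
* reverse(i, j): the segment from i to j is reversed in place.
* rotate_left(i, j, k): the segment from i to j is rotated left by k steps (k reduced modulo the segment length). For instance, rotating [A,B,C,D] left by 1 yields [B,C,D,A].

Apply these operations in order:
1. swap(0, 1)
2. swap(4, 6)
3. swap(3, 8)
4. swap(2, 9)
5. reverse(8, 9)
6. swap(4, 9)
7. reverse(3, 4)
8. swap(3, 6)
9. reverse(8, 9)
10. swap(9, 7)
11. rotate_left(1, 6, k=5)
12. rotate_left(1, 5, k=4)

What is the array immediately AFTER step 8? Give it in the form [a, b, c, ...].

After 1 (swap(0, 1)): [E, G, D, H, A, C, B, I, F, J]
After 2 (swap(4, 6)): [E, G, D, H, B, C, A, I, F, J]
After 3 (swap(3, 8)): [E, G, D, F, B, C, A, I, H, J]
After 4 (swap(2, 9)): [E, G, J, F, B, C, A, I, H, D]
After 5 (reverse(8, 9)): [E, G, J, F, B, C, A, I, D, H]
After 6 (swap(4, 9)): [E, G, J, F, H, C, A, I, D, B]
After 7 (reverse(3, 4)): [E, G, J, H, F, C, A, I, D, B]
After 8 (swap(3, 6)): [E, G, J, A, F, C, H, I, D, B]

Answer: [E, G, J, A, F, C, H, I, D, B]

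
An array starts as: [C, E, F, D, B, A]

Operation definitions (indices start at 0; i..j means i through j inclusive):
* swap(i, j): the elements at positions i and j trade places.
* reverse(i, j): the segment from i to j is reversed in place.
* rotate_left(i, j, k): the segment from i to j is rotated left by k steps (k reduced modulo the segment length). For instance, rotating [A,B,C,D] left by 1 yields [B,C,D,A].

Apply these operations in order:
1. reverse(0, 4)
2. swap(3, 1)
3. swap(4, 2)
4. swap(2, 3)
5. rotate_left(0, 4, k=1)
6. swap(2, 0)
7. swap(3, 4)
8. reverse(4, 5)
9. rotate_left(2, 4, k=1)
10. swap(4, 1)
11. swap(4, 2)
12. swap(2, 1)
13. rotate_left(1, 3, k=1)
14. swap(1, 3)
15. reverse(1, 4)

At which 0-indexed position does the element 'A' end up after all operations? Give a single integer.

Answer: 3

Derivation:
After 1 (reverse(0, 4)): [B, D, F, E, C, A]
After 2 (swap(3, 1)): [B, E, F, D, C, A]
After 3 (swap(4, 2)): [B, E, C, D, F, A]
After 4 (swap(2, 3)): [B, E, D, C, F, A]
After 5 (rotate_left(0, 4, k=1)): [E, D, C, F, B, A]
After 6 (swap(2, 0)): [C, D, E, F, B, A]
After 7 (swap(3, 4)): [C, D, E, B, F, A]
After 8 (reverse(4, 5)): [C, D, E, B, A, F]
After 9 (rotate_left(2, 4, k=1)): [C, D, B, A, E, F]
After 10 (swap(4, 1)): [C, E, B, A, D, F]
After 11 (swap(4, 2)): [C, E, D, A, B, F]
After 12 (swap(2, 1)): [C, D, E, A, B, F]
After 13 (rotate_left(1, 3, k=1)): [C, E, A, D, B, F]
After 14 (swap(1, 3)): [C, D, A, E, B, F]
After 15 (reverse(1, 4)): [C, B, E, A, D, F]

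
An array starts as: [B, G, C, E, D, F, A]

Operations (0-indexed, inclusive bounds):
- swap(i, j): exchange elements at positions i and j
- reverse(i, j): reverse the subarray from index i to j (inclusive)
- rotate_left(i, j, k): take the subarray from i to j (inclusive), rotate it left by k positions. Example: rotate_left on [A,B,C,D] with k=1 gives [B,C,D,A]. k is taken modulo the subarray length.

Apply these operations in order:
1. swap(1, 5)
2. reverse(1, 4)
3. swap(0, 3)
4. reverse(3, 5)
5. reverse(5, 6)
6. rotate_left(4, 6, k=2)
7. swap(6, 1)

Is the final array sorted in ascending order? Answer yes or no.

Answer: no

Derivation:
After 1 (swap(1, 5)): [B, F, C, E, D, G, A]
After 2 (reverse(1, 4)): [B, D, E, C, F, G, A]
After 3 (swap(0, 3)): [C, D, E, B, F, G, A]
After 4 (reverse(3, 5)): [C, D, E, G, F, B, A]
After 5 (reverse(5, 6)): [C, D, E, G, F, A, B]
After 6 (rotate_left(4, 6, k=2)): [C, D, E, G, B, F, A]
After 7 (swap(6, 1)): [C, A, E, G, B, F, D]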